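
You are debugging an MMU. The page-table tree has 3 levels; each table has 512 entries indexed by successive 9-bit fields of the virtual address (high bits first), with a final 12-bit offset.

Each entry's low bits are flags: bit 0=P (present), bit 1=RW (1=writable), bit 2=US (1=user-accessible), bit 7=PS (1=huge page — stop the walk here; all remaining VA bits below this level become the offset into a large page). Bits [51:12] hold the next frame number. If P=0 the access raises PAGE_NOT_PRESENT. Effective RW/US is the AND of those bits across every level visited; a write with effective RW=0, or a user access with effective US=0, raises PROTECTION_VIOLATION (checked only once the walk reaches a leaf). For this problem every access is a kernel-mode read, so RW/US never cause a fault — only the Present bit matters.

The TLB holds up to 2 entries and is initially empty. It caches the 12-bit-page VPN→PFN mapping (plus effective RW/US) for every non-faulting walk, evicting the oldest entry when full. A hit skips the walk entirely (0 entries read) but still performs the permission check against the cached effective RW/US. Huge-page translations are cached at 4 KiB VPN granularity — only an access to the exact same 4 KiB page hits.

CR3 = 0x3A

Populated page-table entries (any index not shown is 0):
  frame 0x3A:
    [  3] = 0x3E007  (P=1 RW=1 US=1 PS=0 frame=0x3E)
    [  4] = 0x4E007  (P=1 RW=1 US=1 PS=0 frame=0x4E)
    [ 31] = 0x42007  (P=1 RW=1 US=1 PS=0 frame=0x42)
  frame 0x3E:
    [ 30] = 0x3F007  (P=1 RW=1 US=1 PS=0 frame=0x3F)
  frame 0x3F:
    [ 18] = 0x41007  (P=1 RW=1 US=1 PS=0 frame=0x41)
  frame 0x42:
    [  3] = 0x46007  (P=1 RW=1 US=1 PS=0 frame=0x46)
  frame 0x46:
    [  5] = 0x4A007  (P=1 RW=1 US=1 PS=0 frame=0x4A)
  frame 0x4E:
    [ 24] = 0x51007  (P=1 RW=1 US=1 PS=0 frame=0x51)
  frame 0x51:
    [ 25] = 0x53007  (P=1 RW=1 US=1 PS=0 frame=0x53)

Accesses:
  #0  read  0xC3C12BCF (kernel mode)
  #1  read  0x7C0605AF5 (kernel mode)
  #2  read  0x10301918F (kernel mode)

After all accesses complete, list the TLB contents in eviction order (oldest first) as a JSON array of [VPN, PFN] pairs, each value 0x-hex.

Per-access translation:
#0 VA=0xC3C12BCF (r,kernel):
  [0] read 0x3A idx=3: raw=0x3E007 flags P=1 W=1 U=1 S=0
  [1] read 0x3E idx=30: raw=0x3F007 flags P=1 W=1 U=1 S=0
  [2] read 0x3F idx=18: raw=0x41007 flags P=1 W=1 U=1 S=0
  ⇒ phys 0x41BCF  [3 reads]
#1 VA=0x7C0605AF5 (r,kernel):
  [0] read 0x3A idx=31: raw=0x42007 flags P=1 W=1 U=1 S=0
  [1] read 0x42 idx=3: raw=0x46007 flags P=1 W=1 U=1 S=0
  [2] read 0x46 idx=5: raw=0x4A007 flags P=1 W=1 U=1 S=0
  ⇒ phys 0x4AAF5  [3 reads]
#2 VA=0x10301918F (r,kernel):
  [0] read 0x3A idx=4: raw=0x4E007 flags P=1 W=1 U=1 S=0
  [1] read 0x4E idx=24: raw=0x51007 flags P=1 W=1 U=1 S=0
  [2] read 0x51 idx=25: raw=0x53007 flags P=1 W=1 U=1 S=0
  ⇒ phys 0x5318F  [3 reads]

TLB: [["0x7C0605", "0x4A"], ["0x103019", "0x53"]]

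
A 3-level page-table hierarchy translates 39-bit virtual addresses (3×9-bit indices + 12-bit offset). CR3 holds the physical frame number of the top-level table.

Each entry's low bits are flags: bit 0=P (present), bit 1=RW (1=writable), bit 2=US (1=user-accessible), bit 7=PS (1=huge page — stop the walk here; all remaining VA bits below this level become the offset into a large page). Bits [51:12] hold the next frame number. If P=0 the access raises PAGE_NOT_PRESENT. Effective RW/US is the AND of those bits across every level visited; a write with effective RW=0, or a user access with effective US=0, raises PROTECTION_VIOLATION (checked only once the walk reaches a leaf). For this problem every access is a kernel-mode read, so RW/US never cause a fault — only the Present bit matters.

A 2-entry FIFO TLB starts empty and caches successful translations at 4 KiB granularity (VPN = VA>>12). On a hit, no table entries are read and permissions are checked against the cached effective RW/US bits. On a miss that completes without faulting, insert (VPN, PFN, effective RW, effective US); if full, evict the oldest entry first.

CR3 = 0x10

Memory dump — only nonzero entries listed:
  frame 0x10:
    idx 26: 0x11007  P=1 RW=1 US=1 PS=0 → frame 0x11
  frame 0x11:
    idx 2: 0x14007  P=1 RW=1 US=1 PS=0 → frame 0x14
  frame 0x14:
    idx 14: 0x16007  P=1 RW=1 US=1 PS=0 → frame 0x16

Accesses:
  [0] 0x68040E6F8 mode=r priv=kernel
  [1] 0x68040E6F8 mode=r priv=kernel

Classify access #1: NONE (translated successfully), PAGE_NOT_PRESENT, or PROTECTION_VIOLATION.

Trace:
#0 VA=0x68040E6F8 (r,kernel):
  lvl0: tbl 0x10, slot 26 ⇒ 0x11007 (P1/RW1/US1/PS0)
  lvl1: tbl 0x11, slot 2 ⇒ 0x14007 (P1/RW1/US1/PS0)
  lvl2: tbl 0x14, slot 14 ⇒ 0x16007 (P1/RW1/US1/PS0)
  ✓ 0x166F8  — 3 lookups
#1 VA=0x68040E6F8 (r,kernel):
  TLB hit vpn=0x68040E → PA=0x166F8

Access #1 fault: NONE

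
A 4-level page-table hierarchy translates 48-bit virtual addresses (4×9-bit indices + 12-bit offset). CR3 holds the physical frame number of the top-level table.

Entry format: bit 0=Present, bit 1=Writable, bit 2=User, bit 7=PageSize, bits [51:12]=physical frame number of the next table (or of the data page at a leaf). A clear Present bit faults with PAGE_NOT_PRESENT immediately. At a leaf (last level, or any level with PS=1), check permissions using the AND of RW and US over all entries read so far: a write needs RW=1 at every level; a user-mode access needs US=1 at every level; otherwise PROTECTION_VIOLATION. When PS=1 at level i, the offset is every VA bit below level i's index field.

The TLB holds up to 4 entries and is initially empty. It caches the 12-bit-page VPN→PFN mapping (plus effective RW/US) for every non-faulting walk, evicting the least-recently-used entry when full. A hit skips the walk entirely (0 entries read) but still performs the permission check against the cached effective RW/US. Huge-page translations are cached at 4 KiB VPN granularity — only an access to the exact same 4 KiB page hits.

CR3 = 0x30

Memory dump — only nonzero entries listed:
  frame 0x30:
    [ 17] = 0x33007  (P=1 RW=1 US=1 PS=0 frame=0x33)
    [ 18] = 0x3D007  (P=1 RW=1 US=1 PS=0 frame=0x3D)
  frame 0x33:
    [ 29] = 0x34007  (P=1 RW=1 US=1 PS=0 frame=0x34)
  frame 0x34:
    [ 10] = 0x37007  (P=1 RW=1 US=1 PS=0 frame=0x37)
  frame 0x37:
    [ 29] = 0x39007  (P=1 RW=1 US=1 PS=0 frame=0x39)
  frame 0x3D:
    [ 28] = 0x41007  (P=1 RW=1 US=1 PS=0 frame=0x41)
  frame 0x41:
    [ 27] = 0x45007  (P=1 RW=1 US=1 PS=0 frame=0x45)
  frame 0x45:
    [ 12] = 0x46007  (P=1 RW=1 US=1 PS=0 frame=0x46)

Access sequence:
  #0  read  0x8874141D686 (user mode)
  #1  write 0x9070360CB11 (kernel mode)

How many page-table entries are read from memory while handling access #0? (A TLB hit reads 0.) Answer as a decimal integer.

Trace:
#0 VA=0x8874141D686 (r,user):
  L0 @0x30[17] → 0x33007  P=1,RW=1,US=1,PS=0
  L1 @0x33[29] → 0x34007  P=1,RW=1,US=1,PS=0
  L2 @0x34[10] → 0x37007  P=1,RW=1,US=1,PS=0
  L3 @0x37[29] → 0x39007  P=1,RW=1,US=1,PS=0
  ⇒ phys 0x39686  [4 reads]
#1 VA=0x9070360CB11 (w,kernel):
  L0 @0x30[18] → 0x3D007  P=1,RW=1,US=1,PS=0
  L1 @0x3D[28] → 0x41007  P=1,RW=1,US=1,PS=0
  L2 @0x41[27] → 0x45007  P=1,RW=1,US=1,PS=0
  L3 @0x45[12] → 0x46007  P=1,RW=1,US=1,PS=0
  ⇒ phys 0x46B11  [4 reads]

Entries read for #0: 4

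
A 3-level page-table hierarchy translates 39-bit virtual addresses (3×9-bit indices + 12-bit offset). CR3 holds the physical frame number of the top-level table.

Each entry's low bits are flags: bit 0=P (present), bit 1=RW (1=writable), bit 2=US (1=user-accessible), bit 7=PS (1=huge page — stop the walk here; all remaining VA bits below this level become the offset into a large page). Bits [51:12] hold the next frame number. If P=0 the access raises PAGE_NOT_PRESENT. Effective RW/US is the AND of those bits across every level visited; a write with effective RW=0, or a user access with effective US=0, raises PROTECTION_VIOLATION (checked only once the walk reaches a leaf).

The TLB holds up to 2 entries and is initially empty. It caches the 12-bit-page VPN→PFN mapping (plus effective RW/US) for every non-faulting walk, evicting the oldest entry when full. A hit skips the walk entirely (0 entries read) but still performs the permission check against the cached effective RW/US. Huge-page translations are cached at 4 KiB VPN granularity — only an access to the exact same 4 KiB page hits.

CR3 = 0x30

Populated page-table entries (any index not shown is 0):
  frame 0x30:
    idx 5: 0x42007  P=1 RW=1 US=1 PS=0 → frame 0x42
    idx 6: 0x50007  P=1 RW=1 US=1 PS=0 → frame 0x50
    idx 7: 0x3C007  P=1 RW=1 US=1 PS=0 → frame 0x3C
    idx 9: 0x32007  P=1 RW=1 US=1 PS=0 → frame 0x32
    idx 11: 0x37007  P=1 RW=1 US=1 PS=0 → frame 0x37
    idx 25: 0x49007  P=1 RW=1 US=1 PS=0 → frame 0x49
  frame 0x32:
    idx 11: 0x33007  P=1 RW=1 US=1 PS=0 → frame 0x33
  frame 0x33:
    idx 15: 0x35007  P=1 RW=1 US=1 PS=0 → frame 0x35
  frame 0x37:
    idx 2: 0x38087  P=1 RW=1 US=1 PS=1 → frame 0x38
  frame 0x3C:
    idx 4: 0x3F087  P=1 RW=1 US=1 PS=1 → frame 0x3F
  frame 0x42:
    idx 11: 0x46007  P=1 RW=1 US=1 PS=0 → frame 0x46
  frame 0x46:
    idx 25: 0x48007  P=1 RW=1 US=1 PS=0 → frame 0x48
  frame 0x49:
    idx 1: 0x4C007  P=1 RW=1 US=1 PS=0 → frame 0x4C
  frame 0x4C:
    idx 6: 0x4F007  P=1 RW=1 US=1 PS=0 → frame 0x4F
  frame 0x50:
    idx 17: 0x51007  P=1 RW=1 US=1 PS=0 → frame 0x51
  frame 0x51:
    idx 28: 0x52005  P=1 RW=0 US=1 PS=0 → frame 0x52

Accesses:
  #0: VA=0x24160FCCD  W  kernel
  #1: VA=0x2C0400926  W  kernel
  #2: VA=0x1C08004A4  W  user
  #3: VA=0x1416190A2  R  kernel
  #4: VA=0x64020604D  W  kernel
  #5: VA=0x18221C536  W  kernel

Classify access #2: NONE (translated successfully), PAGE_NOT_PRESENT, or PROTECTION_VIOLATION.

Trace:
#0 VA=0x24160FCCD (w,kernel):
  L0: frame=0x30 idx=9 entry=0x32007 [P=1 RW=1 US=1 PS=0]
  L1: frame=0x32 idx=11 entry=0x33007 [P=1 RW=1 US=1 PS=0]
  L2: frame=0x33 idx=15 entry=0x35007 [P=1 RW=1 US=1 PS=0]
  → PA=0x35CCD  (3 entries read)
#1 VA=0x2C0400926 (w,kernel):
  L0: frame=0x30 idx=11 entry=0x37007 [P=1 RW=1 US=1 PS=0]
  L1: frame=0x37 idx=2 entry=0x38087 [P=1 RW=1 US=1 PS=1]
  → PA=0x38926 (huge @L1)  (2 entries read)
#2 VA=0x1C08004A4 (w,user):
  L0: frame=0x30 idx=7 entry=0x3C007 [P=1 RW=1 US=1 PS=0]
  L1: frame=0x3C idx=4 entry=0x3F087 [P=1 RW=1 US=1 PS=1]
  → PA=0x3F4A4 (huge @L1)  (2 entries read)
#3 VA=0x1416190A2 (r,kernel):
  L0: frame=0x30 idx=5 entry=0x42007 [P=1 RW=1 US=1 PS=0]
  L1: frame=0x42 idx=11 entry=0x46007 [P=1 RW=1 US=1 PS=0]
  L2: frame=0x46 idx=25 entry=0x48007 [P=1 RW=1 US=1 PS=0]
  → PA=0x480A2  (3 entries read)
#4 VA=0x64020604D (w,kernel):
  L0: frame=0x30 idx=25 entry=0x49007 [P=1 RW=1 US=1 PS=0]
  L1: frame=0x49 idx=1 entry=0x4C007 [P=1 RW=1 US=1 PS=0]
  L2: frame=0x4C idx=6 entry=0x4F007 [P=1 RW=1 US=1 PS=0]
  → PA=0x4F04D  (3 entries read)
#5 VA=0x18221C536 (w,kernel):
  L0: frame=0x30 idx=6 entry=0x50007 [P=1 RW=1 US=1 PS=0]
  L1: frame=0x50 idx=17 entry=0x51007 [P=1 RW=1 US=1 PS=0]
  L2: frame=0x51 idx=28 entry=0x52005 [P=1 RW=0 US=1 PS=0]
  → PROTECTION_VIOLATION  (3 entries read)

Access #2 fault: NONE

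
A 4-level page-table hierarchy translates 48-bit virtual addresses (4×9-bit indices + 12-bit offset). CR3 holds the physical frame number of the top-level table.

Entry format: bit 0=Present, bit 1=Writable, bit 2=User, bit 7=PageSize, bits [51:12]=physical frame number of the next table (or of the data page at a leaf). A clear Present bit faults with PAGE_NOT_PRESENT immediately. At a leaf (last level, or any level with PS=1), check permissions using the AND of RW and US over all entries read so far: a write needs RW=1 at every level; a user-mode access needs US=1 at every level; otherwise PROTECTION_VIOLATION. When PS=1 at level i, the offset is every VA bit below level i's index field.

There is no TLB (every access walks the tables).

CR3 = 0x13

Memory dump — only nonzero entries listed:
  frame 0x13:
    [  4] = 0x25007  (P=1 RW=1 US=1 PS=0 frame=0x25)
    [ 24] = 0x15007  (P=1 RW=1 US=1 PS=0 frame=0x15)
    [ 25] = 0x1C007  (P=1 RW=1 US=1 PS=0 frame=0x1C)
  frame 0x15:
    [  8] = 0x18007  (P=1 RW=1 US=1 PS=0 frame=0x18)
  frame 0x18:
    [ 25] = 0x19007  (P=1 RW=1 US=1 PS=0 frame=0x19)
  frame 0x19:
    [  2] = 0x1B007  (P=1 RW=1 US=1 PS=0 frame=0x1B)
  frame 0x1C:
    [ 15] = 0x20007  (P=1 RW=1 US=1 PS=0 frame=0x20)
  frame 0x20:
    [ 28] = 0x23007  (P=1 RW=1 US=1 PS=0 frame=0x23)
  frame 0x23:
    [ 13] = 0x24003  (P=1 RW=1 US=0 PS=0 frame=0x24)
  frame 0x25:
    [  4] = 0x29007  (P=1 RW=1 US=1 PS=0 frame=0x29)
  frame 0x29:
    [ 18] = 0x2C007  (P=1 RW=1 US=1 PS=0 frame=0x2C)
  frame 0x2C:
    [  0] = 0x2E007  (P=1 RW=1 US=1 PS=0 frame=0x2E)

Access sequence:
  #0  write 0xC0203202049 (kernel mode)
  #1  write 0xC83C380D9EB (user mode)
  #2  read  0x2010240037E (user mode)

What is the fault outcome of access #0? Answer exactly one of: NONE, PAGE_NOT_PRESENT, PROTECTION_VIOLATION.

Trace:
#0 VA=0xC0203202049 (w,kernel):
  L0 @0x13[24] → 0x15007  P=1,RW=1,US=1,PS=0
  L1 @0x15[8] → 0x18007  P=1,RW=1,US=1,PS=0
  L2 @0x18[25] → 0x19007  P=1,RW=1,US=1,PS=0
  L3 @0x19[2] → 0x1B007  P=1,RW=1,US=1,PS=0
  ✓ 0x1B049  — 4 lookups
#1 VA=0xC83C380D9EB (w,user):
  L0 @0x13[25] → 0x1C007  P=1,RW=1,US=1,PS=0
  L1 @0x1C[15] → 0x20007  P=1,RW=1,US=1,PS=0
  L2 @0x20[28] → 0x23007  P=1,RW=1,US=1,PS=0
  L3 @0x23[13] → 0x24003  P=1,RW=1,US=0,PS=0
  ✗ PROTECTION_VIOLATION  [4 reads]
#2 VA=0x2010240037E (r,user):
  L0 @0x13[4] → 0x25007  P=1,RW=1,US=1,PS=0
  L1 @0x25[4] → 0x29007  P=1,RW=1,US=1,PS=0
  L2 @0x29[18] → 0x2C007  P=1,RW=1,US=1,PS=0
  L3 @0x2C[0] → 0x2E007  P=1,RW=1,US=1,PS=0
  ✓ 0x2E37E  — 4 lookups

Access #0 fault: NONE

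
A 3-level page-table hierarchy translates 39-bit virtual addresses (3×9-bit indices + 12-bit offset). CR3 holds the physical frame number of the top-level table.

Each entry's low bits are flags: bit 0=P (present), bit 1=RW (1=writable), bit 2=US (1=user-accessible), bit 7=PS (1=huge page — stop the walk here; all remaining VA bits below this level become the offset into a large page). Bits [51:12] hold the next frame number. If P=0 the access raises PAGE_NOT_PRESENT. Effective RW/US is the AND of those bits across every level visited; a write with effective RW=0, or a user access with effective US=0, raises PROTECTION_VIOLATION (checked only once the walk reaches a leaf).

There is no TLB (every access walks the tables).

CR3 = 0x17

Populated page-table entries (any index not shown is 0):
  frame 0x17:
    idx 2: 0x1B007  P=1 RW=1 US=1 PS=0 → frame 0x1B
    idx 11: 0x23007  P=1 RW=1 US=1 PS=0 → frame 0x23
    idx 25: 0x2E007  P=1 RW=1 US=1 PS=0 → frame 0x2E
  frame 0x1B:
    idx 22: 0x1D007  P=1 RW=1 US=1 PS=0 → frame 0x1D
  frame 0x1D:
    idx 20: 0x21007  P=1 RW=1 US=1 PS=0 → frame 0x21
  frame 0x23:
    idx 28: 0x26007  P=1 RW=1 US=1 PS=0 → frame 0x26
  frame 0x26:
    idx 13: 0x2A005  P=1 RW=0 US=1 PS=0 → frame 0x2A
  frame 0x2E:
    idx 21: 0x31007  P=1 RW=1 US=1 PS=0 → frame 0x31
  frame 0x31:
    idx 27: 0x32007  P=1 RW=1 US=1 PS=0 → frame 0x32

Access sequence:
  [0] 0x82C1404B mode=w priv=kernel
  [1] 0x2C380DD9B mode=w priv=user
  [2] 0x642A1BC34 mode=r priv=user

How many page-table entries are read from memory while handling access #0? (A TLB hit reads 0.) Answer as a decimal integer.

Trace:
#0 VA=0x82C1404B (w,kernel):
  L0 @0x17[2] → 0x1B007  P=1,RW=1,US=1,PS=0
  L1 @0x1B[22] → 0x1D007  P=1,RW=1,US=1,PS=0
  L2 @0x1D[20] → 0x21007  P=1,RW=1,US=1,PS=0
  ⇒ phys 0x2104B  [3 reads]
#1 VA=0x2C380DD9B (w,user):
  L0 @0x17[11] → 0x23007  P=1,RW=1,US=1,PS=0
  L1 @0x23[28] → 0x26007  P=1,RW=1,US=1,PS=0
  L2 @0x26[13] → 0x2A005  P=1,RW=0,US=1,PS=0
  → PROTECTION_VIOLATION  (3 entries read)
#2 VA=0x642A1BC34 (r,user):
  L0 @0x17[25] → 0x2E007  P=1,RW=1,US=1,PS=0
  L1 @0x2E[21] → 0x31007  P=1,RW=1,US=1,PS=0
  L2 @0x31[27] → 0x32007  P=1,RW=1,US=1,PS=0
  ⇒ phys 0x32C34  [3 reads]

Entries read for #0: 3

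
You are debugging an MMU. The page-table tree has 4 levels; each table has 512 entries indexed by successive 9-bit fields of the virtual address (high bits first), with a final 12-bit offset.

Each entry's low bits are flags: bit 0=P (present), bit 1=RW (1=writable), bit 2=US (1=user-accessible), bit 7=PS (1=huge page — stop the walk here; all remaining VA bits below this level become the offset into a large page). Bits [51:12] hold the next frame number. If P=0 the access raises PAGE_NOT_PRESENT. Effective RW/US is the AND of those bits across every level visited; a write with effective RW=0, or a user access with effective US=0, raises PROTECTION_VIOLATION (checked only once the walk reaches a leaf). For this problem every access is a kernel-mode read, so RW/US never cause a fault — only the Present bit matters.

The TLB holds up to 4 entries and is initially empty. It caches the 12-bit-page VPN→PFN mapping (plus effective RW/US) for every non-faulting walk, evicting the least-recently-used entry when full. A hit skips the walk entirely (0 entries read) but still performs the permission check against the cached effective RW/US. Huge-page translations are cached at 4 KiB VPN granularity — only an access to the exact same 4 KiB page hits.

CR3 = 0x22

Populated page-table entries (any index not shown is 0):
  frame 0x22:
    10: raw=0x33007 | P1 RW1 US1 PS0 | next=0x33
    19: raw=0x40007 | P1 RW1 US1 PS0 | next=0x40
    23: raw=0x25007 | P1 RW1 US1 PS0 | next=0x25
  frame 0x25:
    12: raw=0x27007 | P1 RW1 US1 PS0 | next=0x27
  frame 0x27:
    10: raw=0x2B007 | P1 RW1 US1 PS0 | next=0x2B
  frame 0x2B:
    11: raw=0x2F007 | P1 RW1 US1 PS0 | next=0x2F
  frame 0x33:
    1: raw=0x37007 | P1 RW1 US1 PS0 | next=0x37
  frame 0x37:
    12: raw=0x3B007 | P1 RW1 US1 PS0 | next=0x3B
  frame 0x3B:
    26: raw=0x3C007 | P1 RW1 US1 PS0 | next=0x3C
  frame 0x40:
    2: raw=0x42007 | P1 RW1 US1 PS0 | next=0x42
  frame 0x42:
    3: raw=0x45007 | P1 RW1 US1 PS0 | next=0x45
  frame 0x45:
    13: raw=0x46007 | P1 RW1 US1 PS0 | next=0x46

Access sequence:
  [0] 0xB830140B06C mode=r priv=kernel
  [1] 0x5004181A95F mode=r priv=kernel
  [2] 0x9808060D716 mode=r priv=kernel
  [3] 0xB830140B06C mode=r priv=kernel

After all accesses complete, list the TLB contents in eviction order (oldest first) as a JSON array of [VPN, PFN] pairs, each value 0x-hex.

Walk each access:
#0 VA=0xB830140B06C (r,kernel):
  L0: frame=0x22 idx=23 entry=0x25007 [P=1 RW=1 US=1 PS=0]
  L1: frame=0x25 idx=12 entry=0x27007 [P=1 RW=1 US=1 PS=0]
  L2: frame=0x27 idx=10 entry=0x2B007 [P=1 RW=1 US=1 PS=0]
  L3: frame=0x2B idx=11 entry=0x2F007 [P=1 RW=1 US=1 PS=0]
  ⇒ phys 0x2F06C  [4 reads]
#1 VA=0x5004181A95F (r,kernel):
  L0: frame=0x22 idx=10 entry=0x33007 [P=1 RW=1 US=1 PS=0]
  L1: frame=0x33 idx=1 entry=0x37007 [P=1 RW=1 US=1 PS=0]
  L2: frame=0x37 idx=12 entry=0x3B007 [P=1 RW=1 US=1 PS=0]
  L3: frame=0x3B idx=26 entry=0x3C007 [P=1 RW=1 US=1 PS=0]
  ⇒ phys 0x3C95F  [4 reads]
#2 VA=0x9808060D716 (r,kernel):
  L0: frame=0x22 idx=19 entry=0x40007 [P=1 RW=1 US=1 PS=0]
  L1: frame=0x40 idx=2 entry=0x42007 [P=1 RW=1 US=1 PS=0]
  L2: frame=0x42 idx=3 entry=0x45007 [P=1 RW=1 US=1 PS=0]
  L3: frame=0x45 idx=13 entry=0x46007 [P=1 RW=1 US=1 PS=0]
  ⇒ phys 0x46716  [4 reads]
#3 VA=0xB830140B06C (r,kernel):
  TLB hit vpn=0xB830140B → PA=0x2F06C

TLB: [["0x5004181A", "0x3C"], ["0x9808060D", "0x46"], ["0xB830140B", "0x2F"]]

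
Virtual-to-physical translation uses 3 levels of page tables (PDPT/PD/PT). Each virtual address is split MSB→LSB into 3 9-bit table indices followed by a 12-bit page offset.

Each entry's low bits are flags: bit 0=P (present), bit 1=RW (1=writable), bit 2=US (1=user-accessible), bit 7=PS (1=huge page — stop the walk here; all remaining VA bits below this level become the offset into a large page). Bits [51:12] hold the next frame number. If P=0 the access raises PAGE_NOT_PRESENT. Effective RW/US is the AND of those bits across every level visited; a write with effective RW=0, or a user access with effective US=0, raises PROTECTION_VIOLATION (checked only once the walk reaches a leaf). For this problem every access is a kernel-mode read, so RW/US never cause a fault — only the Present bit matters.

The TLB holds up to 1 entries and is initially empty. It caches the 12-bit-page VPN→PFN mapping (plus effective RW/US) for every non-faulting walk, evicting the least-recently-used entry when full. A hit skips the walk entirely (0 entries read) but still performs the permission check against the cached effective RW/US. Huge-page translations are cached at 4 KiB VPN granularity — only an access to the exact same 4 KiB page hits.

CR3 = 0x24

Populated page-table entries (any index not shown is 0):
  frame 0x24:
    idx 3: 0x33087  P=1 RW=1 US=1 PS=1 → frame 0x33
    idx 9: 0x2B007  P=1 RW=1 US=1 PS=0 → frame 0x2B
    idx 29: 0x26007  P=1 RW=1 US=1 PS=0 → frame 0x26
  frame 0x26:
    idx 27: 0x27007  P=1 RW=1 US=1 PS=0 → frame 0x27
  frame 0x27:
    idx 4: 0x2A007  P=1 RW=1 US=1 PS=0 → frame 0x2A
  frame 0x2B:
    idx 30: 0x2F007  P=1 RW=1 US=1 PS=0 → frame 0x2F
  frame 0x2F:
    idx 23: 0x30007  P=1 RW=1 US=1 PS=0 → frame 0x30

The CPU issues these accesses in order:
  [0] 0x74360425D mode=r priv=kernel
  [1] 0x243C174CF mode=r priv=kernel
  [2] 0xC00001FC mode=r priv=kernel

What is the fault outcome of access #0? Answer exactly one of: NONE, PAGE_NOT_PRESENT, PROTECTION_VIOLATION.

Per-access translation:
#0 VA=0x74360425D (r,kernel):
  L0 @0x24[29] → 0x26007  P=1,RW=1,US=1,PS=0
  L1 @0x26[27] → 0x27007  P=1,RW=1,US=1,PS=0
  L2 @0x27[4] → 0x2A007  P=1,RW=1,US=1,PS=0
  ⇒ phys 0x2A25D  [3 reads]
#1 VA=0x243C174CF (r,kernel):
  L0 @0x24[9] → 0x2B007  P=1,RW=1,US=1,PS=0
  L1 @0x2B[30] → 0x2F007  P=1,RW=1,US=1,PS=0
  L2 @0x2F[23] → 0x30007  P=1,RW=1,US=1,PS=0
  ⇒ phys 0x304CF  [3 reads]
#2 VA=0xC00001FC (r,kernel):
  L0 @0x24[3] → 0x33087  P=1,RW=1,US=1,PS=1
  ⇒ phys 0x331FC (huge @L0)  [1 reads]

Access #0 fault: NONE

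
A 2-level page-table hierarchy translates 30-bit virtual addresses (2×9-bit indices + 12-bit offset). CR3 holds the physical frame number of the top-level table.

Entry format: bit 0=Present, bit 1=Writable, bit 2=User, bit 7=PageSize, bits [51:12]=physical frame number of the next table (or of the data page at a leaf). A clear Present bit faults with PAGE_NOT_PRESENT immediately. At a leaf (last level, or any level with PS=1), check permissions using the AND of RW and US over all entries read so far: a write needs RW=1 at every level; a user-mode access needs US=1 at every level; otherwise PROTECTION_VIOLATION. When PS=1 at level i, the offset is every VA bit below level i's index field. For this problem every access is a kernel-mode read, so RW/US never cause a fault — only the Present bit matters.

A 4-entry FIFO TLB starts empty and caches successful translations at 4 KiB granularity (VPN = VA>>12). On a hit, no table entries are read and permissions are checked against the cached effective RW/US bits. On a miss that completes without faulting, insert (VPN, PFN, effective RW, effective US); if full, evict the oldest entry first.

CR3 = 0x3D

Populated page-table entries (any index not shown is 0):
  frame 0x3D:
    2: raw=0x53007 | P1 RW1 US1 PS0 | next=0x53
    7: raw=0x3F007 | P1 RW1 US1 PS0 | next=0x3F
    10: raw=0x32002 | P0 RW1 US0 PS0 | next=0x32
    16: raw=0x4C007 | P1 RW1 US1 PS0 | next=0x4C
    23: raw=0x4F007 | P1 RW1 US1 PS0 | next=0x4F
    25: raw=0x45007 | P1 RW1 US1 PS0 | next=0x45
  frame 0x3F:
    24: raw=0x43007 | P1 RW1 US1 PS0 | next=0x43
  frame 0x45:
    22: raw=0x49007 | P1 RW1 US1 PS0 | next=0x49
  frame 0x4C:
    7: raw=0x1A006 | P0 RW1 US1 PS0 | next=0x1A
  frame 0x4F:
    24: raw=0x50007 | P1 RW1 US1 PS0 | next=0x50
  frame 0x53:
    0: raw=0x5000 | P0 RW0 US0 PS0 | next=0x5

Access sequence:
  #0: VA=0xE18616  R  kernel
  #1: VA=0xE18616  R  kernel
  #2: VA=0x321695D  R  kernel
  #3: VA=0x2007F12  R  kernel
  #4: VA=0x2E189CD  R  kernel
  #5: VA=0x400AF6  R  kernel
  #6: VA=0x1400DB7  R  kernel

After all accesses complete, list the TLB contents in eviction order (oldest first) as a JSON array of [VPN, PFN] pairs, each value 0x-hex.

Walk each access:
#0 VA=0xE18616 (r,kernel):
  [0] read 0x3D idx=7: raw=0x3F007 flags P=1 W=1 U=1 S=0
  [1] read 0x3F idx=24: raw=0x43007 flags P=1 W=1 U=1 S=0
  ⇒ phys 0x43616  [2 reads]
#1 VA=0xE18616 (r,kernel):
  TLB hit vpn=0xE18 → PA=0x43616
#2 VA=0x321695D (r,kernel):
  [0] read 0x3D idx=25: raw=0x45007 flags P=1 W=1 U=1 S=0
  [1] read 0x45 idx=22: raw=0x49007 flags P=1 W=1 U=1 S=0
  ⇒ phys 0x4995D  [2 reads]
#3 VA=0x2007F12 (r,kernel):
  [0] read 0x3D idx=16: raw=0x4C007 flags P=1 W=1 U=1 S=0
  [1] read 0x4C idx=7: raw=0x1A006 flags P=0 W=1 U=1 S=0
  → PAGE_NOT_PRESENT  (2 entries read)
#4 VA=0x2E189CD (r,kernel):
  [0] read 0x3D idx=23: raw=0x4F007 flags P=1 W=1 U=1 S=0
  [1] read 0x4F idx=24: raw=0x50007 flags P=1 W=1 U=1 S=0
  ⇒ phys 0x509CD  [2 reads]
#5 VA=0x400AF6 (r,kernel):
  [0] read 0x3D idx=2: raw=0x53007 flags P=1 W=1 U=1 S=0
  [1] read 0x53 idx=0: raw=0x5000 flags P=0 W=0 U=0 S=0
  → PAGE_NOT_PRESENT  (2 entries read)
#6 VA=0x1400DB7 (r,kernel):
  [0] read 0x3D idx=10: raw=0x32002 flags P=0 W=1 U=0 S=0
  → PAGE_NOT_PRESENT  (1 entries read)

TLB: [["0xE18", "0x43"], ["0x3216", "0x49"], ["0x2E18", "0x50"]]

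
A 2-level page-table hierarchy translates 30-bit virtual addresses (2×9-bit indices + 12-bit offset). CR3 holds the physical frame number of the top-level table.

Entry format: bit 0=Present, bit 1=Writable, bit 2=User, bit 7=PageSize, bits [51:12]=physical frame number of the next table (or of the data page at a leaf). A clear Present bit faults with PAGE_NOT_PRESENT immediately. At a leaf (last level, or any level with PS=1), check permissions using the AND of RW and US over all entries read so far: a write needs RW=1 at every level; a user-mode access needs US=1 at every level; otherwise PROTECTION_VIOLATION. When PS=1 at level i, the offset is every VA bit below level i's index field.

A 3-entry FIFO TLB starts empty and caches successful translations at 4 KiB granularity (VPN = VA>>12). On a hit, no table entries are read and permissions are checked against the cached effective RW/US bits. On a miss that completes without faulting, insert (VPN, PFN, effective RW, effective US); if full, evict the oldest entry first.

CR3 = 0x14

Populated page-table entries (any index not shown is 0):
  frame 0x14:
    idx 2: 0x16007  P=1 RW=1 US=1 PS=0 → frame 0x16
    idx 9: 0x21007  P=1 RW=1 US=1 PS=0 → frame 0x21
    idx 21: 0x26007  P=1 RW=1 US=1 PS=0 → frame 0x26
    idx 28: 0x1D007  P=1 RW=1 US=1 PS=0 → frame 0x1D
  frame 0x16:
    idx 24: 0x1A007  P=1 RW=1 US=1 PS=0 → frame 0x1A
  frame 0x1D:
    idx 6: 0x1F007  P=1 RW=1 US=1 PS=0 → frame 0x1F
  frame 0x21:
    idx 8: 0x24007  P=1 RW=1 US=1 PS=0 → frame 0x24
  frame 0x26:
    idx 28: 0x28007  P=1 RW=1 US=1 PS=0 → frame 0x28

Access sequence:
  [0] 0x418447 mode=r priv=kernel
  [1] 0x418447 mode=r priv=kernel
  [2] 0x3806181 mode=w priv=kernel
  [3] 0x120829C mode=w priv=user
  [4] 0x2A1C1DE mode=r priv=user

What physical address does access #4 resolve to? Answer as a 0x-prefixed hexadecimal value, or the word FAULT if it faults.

Trace:
#0 VA=0x418447 (r,kernel):
  [0] read 0x14 idx=2: raw=0x16007 flags P=1 W=1 U=1 S=0
  [1] read 0x16 idx=24: raw=0x1A007 flags P=1 W=1 U=1 S=0
  ✓ 0x1A447  — 2 lookups
#1 VA=0x418447 (r,kernel):
  TLB hit vpn=0x418 → PA=0x1A447
#2 VA=0x3806181 (w,kernel):
  [0] read 0x14 idx=28: raw=0x1D007 flags P=1 W=1 U=1 S=0
  [1] read 0x1D idx=6: raw=0x1F007 flags P=1 W=1 U=1 S=0
  ✓ 0x1F181  — 2 lookups
#3 VA=0x120829C (w,user):
  [0] read 0x14 idx=9: raw=0x21007 flags P=1 W=1 U=1 S=0
  [1] read 0x21 idx=8: raw=0x24007 flags P=1 W=1 U=1 S=0
  ✓ 0x2429C  — 2 lookups
#4 VA=0x2A1C1DE (r,user):
  [0] read 0x14 idx=21: raw=0x26007 flags P=1 W=1 U=1 S=0
  [1] read 0x26 idx=28: raw=0x28007 flags P=1 W=1 U=1 S=0
  ✓ 0x281DE  — 2 lookups

Access #4 PA: 0x281DE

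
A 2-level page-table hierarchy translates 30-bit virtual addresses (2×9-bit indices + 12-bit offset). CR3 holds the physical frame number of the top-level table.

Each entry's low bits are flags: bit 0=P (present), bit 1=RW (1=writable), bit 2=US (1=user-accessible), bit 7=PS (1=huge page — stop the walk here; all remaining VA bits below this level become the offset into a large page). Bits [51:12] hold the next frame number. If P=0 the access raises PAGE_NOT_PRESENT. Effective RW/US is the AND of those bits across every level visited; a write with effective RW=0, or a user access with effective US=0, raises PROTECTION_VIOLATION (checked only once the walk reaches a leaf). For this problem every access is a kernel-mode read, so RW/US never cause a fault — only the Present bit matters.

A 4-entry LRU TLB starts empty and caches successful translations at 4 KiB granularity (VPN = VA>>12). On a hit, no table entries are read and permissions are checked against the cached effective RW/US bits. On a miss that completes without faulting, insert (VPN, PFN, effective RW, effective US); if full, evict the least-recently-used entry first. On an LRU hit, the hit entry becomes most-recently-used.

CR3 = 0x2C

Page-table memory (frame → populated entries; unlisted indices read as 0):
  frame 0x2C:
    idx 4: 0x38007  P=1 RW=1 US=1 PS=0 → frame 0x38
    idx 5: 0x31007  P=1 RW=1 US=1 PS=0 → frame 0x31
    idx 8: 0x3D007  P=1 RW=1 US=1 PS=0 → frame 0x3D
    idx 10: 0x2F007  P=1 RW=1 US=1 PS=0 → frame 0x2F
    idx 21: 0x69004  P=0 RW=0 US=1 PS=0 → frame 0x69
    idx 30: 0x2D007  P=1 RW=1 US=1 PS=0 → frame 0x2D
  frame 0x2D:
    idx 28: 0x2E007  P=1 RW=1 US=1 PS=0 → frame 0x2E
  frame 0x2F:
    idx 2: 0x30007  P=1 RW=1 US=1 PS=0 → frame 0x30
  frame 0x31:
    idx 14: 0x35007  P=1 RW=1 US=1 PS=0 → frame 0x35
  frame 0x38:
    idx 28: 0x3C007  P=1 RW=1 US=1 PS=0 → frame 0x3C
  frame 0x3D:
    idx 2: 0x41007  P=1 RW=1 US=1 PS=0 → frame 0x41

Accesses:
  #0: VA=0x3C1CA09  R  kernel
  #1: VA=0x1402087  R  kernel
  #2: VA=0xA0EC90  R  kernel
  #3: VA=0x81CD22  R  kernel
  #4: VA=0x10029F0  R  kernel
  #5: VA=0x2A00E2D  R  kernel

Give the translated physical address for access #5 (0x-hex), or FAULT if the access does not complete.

Walk each access:
#0 VA=0x3C1CA09 (r,kernel):
  [0] read 0x2C idx=30: raw=0x2D007 flags P=1 W=1 U=1 S=0
  [1] read 0x2D idx=28: raw=0x2E007 flags P=1 W=1 U=1 S=0
  ⇒ phys 0x2EA09  [2 reads]
#1 VA=0x1402087 (r,kernel):
  [0] read 0x2C idx=10: raw=0x2F007 flags P=1 W=1 U=1 S=0
  [1] read 0x2F idx=2: raw=0x30007 flags P=1 W=1 U=1 S=0
  ⇒ phys 0x30087  [2 reads]
#2 VA=0xA0EC90 (r,kernel):
  [0] read 0x2C idx=5: raw=0x31007 flags P=1 W=1 U=1 S=0
  [1] read 0x31 idx=14: raw=0x35007 flags P=1 W=1 U=1 S=0
  ⇒ phys 0x35C90  [2 reads]
#3 VA=0x81CD22 (r,kernel):
  [0] read 0x2C idx=4: raw=0x38007 flags P=1 W=1 U=1 S=0
  [1] read 0x38 idx=28: raw=0x3C007 flags P=1 W=1 U=1 S=0
  ⇒ phys 0x3CD22  [2 reads]
#4 VA=0x10029F0 (r,kernel):
  [0] read 0x2C idx=8: raw=0x3D007 flags P=1 W=1 U=1 S=0
  [1] read 0x3D idx=2: raw=0x41007 flags P=1 W=1 U=1 S=0
  ⇒ phys 0x419F0  [2 reads]
#5 VA=0x2A00E2D (r,kernel):
  [0] read 0x2C idx=21: raw=0x69004 flags P=0 W=0 U=1 S=0
  ⇒ fault: PAGE_NOT_PRESENT  — 1 lookups

Access #5 PA: FAULT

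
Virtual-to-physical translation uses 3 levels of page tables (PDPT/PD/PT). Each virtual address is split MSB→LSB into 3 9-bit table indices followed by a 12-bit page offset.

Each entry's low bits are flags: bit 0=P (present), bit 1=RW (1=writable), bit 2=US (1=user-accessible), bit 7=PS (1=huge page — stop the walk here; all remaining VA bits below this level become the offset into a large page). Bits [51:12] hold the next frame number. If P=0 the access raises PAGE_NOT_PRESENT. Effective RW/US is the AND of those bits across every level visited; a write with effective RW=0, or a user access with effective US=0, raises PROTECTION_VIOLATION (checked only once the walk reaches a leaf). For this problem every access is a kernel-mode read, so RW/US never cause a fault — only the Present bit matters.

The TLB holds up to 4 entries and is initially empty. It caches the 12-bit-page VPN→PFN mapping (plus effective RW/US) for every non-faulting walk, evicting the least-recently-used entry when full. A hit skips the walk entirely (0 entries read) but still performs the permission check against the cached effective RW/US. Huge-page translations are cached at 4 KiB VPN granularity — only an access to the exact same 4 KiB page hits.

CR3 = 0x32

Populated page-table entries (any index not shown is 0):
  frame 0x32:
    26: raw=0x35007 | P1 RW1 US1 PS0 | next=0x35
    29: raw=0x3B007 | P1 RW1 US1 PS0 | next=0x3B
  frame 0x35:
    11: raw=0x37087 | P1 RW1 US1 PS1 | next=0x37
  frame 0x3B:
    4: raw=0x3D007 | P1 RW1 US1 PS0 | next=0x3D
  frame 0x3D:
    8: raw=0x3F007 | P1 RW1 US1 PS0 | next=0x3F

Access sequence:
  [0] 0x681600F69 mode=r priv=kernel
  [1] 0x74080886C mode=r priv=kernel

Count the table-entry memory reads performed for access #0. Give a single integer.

Per-access translation:
#0 VA=0x681600F69 (r,kernel):
  L0 @0x32[26] → 0x35007  P=1,RW=1,US=1,PS=0
  L1 @0x35[11] → 0x37087  P=1,RW=1,US=1,PS=1
  ✓ 0x37F69 (huge @L1)  — 2 lookups
#1 VA=0x74080886C (r,kernel):
  L0 @0x32[29] → 0x3B007  P=1,RW=1,US=1,PS=0
  L1 @0x3B[4] → 0x3D007  P=1,RW=1,US=1,PS=0
  L2 @0x3D[8] → 0x3F007  P=1,RW=1,US=1,PS=0
  ✓ 0x3F86C  — 3 lookups

Entries read for #0: 2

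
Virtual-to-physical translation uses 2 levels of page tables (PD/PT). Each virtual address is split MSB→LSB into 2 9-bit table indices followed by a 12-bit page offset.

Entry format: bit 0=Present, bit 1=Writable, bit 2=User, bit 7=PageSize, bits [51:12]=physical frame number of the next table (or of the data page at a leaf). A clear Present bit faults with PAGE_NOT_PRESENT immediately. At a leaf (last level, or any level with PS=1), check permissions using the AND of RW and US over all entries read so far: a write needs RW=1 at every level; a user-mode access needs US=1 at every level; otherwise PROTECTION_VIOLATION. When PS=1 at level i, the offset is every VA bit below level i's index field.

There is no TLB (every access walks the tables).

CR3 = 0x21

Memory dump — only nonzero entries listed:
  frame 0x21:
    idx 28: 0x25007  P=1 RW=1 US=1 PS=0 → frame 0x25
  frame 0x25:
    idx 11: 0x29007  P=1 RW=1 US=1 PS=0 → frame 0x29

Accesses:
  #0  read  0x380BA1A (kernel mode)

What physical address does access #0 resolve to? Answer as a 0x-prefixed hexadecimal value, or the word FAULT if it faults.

Trace:
#0 VA=0x380BA1A (r,kernel):
  L0: frame=0x21 idx=28 entry=0x25007 [P=1 RW=1 US=1 PS=0]
  L1: frame=0x25 idx=11 entry=0x29007 [P=1 RW=1 US=1 PS=0]
  ⇒ phys 0x29A1A  [2 reads]

Access #0 PA: 0x29A1A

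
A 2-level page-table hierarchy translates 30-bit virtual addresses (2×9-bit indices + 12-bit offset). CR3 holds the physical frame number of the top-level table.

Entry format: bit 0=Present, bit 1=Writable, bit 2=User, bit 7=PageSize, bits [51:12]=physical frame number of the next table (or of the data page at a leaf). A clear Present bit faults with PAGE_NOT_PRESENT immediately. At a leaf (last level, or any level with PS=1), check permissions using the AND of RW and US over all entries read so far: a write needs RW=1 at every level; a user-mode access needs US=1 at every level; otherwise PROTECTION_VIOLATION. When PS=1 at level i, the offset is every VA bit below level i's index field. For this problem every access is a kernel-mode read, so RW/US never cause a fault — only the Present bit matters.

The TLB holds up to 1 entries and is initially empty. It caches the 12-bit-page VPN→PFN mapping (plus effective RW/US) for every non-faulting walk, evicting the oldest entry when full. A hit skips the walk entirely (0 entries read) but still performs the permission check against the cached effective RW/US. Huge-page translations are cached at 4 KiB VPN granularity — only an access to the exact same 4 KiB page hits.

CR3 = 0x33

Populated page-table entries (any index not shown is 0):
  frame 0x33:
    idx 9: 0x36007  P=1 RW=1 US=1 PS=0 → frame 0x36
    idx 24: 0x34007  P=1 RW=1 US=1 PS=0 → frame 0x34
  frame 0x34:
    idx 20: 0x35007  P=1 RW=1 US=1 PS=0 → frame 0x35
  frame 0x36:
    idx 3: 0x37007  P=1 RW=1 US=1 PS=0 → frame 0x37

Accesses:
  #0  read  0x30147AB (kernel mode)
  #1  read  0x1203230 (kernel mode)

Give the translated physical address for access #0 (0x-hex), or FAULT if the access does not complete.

Walk each access:
#0 VA=0x30147AB (r,kernel):
  [0] read 0x33 idx=24: raw=0x34007 flags P=1 W=1 U=1 S=0
  [1] read 0x34 idx=20: raw=0x35007 flags P=1 W=1 U=1 S=0
  ✓ 0x357AB  — 2 lookups
#1 VA=0x1203230 (r,kernel):
  [0] read 0x33 idx=9: raw=0x36007 flags P=1 W=1 U=1 S=0
  [1] read 0x36 idx=3: raw=0x37007 flags P=1 W=1 U=1 S=0
  ✓ 0x37230  — 2 lookups

Access #0 PA: 0x357AB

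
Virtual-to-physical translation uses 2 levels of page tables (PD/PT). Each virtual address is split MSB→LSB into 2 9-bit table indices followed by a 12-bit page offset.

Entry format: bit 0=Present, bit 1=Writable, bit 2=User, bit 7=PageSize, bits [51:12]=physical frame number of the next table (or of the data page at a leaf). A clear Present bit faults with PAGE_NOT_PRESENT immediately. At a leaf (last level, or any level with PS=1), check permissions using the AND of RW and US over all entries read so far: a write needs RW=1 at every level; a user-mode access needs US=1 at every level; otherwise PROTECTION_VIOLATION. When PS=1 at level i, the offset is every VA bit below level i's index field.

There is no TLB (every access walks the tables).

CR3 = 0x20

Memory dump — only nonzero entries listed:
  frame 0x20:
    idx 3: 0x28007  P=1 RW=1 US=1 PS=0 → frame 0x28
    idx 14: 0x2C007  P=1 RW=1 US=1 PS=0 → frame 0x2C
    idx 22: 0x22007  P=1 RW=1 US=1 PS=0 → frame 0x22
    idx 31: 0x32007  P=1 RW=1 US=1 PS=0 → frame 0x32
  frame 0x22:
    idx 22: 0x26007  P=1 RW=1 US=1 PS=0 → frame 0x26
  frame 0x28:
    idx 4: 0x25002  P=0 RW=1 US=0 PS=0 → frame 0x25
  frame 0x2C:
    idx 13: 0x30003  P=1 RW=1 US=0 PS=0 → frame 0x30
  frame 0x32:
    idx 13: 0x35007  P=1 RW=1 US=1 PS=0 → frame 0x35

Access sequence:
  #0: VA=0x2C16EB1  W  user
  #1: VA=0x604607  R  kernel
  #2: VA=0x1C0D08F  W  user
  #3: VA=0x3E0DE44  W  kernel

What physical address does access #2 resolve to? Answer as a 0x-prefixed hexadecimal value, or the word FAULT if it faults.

Walk each access:
#0 VA=0x2C16EB1 (w,user):
  L0: frame=0x20 idx=22 entry=0x22007 [P=1 RW=1 US=1 PS=0]
  L1: frame=0x22 idx=22 entry=0x26007 [P=1 RW=1 US=1 PS=0]
  ✓ 0x26EB1  — 2 lookups
#1 VA=0x604607 (r,kernel):
  L0: frame=0x20 idx=3 entry=0x28007 [P=1 RW=1 US=1 PS=0]
  L1: frame=0x28 idx=4 entry=0x25002 [P=0 RW=1 US=0 PS=0]
  → PAGE_NOT_PRESENT  (2 entries read)
#2 VA=0x1C0D08F (w,user):
  L0: frame=0x20 idx=14 entry=0x2C007 [P=1 RW=1 US=1 PS=0]
  L1: frame=0x2C idx=13 entry=0x30003 [P=1 RW=1 US=0 PS=0]
  → PROTECTION_VIOLATION  (2 entries read)
#3 VA=0x3E0DE44 (w,kernel):
  L0: frame=0x20 idx=31 entry=0x32007 [P=1 RW=1 US=1 PS=0]
  L1: frame=0x32 idx=13 entry=0x35007 [P=1 RW=1 US=1 PS=0]
  ✓ 0x35E44  — 2 lookups

Access #2 PA: FAULT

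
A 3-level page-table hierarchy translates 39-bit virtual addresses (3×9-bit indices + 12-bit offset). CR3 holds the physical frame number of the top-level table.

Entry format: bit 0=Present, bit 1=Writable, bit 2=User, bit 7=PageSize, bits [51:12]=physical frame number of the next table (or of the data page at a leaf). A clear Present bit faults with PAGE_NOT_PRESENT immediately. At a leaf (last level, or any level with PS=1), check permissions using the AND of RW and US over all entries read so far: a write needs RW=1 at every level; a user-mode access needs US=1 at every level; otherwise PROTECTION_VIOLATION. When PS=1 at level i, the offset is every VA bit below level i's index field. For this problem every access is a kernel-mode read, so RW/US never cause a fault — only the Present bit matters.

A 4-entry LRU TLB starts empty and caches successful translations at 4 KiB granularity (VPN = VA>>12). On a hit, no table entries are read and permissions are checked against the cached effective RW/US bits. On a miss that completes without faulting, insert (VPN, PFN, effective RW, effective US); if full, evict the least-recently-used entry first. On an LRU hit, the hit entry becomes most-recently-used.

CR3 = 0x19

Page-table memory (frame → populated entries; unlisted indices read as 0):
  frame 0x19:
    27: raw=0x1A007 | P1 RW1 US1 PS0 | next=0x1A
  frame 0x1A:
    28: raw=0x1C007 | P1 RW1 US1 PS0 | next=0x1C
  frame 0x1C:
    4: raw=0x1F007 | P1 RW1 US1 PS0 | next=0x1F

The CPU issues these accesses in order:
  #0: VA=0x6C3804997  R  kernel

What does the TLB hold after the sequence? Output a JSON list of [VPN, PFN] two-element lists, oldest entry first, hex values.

Trace:
#0 VA=0x6C3804997 (r,kernel):
  L0: frame=0x19 idx=27 entry=0x1A007 [P=1 RW=1 US=1 PS=0]
  L1: frame=0x1A idx=28 entry=0x1C007 [P=1 RW=1 US=1 PS=0]
  L2: frame=0x1C idx=4 entry=0x1F007 [P=1 RW=1 US=1 PS=0]
  ✓ 0x1F997  — 3 lookups

TLB: [["0x6C3804", "0x1F"]]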